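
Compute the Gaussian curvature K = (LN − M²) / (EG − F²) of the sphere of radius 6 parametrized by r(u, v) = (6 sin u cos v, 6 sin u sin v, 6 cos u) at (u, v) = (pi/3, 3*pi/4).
K = 1/36

Coefficients of the first fundamental form: E = 36, F = 0, G = 36*sin(u)^2.
Coefficients of the second fundamental form: L = -6*sin(u)/Abs(sin(u)), M = 0, N = -6*sin(u)^3/Abs(sin(u)).
Assemble K = (LN − M²)/(EG − F²) = 1/36. At (u, v) = (pi/3, 3*pi/4): K = 1/36.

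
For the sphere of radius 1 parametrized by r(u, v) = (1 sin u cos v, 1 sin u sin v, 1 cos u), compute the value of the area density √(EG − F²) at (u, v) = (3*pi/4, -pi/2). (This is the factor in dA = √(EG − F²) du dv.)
√(EG − F²)|_{(3*pi/4, -pi/2)} = sqrt(2)/2

E = 1, F = 0, G = sin(u)^2, so EG − F² = sin(u)^2. Taking the positive square root: √(EG − F²) = Abs(sin(u)). At (u, v) = (3*pi/4, -pi/2): sqrt(2)/2.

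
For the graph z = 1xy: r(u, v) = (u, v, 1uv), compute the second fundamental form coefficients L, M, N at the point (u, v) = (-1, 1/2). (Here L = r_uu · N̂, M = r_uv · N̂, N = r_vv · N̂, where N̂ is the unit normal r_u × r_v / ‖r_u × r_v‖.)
L = 0;  M = 2/3;  N = 0

Compute the unit normal N̂(u, v) = (-v/sqrt(u^2 + v^2 + 1), -u/sqrt(u^2 + v^2 + 1), 1/sqrt(u^2 + v^2 + 1)), and the second partials r_uu, r_uv, r_vv. Take dot products:
  L(u, v) = r_uu · N̂ = 0,
  M(u, v) = r_uv · N̂ = 1/sqrt(u^2 + v^2 + 1),
  N(u, v) = r_vv · N̂ = 0.
Evaluating at (u, v) = (-1, 1/2):
  L = 0, M = 2/3, N = 0.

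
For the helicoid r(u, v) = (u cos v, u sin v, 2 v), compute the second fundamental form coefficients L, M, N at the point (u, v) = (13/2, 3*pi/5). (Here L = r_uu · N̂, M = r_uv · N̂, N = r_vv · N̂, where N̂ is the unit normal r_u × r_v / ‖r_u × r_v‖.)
L = 0;  M = -4*sqrt(185)/185;  N = 0

Compute the unit normal N̂(u, v) = (2*sin(v)/sqrt(u^2 + 4), -2*cos(v)/sqrt(u^2 + 4), u/sqrt(u^2 + 4)), and the second partials r_uu, r_uv, r_vv. Take dot products:
  L(u, v) = r_uu · N̂ = 0,
  M(u, v) = r_uv · N̂ = -2/sqrt(u^2 + 4),
  N(u, v) = r_vv · N̂ = 0.
Evaluating at (u, v) = (13/2, 3*pi/5):
  L = 0, M = -4*sqrt(185)/185, N = 0.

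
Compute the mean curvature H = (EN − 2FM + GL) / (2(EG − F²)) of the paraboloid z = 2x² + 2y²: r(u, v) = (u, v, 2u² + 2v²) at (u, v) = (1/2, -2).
H = 140*sqrt(69)/4761

With E = 16*u^2 + 1, F = 16*u*v, G = 16*v^2 + 1, L = 4/sqrt(16*u^2 + 16*v^2 + 1), M = 0, N = 4/sqrt(16*u^2 + 16*v^2 + 1), assemble
  H = (EN − 2FM + GL) / (2(EG − F²)) = 4*(8*u^2 + 8*v^2 + 1)/(16*u^2 + 16*v^2 + 1)^(3/2).
At (u, v) = (1/2, -2): H = 140*sqrt(69)/4761.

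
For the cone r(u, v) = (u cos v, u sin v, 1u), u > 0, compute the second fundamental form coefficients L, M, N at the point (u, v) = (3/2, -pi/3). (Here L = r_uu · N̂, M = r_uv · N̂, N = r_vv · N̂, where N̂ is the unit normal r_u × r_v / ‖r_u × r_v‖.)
L = 0;  M = 0;  N = 3*sqrt(2)/4

Compute the unit normal N̂(u, v) = (-sqrt(2)*u*cos(v)/(2*Abs(u)), -sqrt(2)*u*sin(v)/(2*Abs(u)), sqrt(2)*u/(2*Abs(u))), and the second partials r_uu, r_uv, r_vv. Take dot products:
  L(u, v) = r_uu · N̂ = 0,
  M(u, v) = r_uv · N̂ = 0,
  N(u, v) = r_vv · N̂ = sqrt(2)*u^2/(2*Abs(u)).
Evaluating at (u, v) = (3/2, -pi/3):
  L = 0, M = 0, N = 3*sqrt(2)/4.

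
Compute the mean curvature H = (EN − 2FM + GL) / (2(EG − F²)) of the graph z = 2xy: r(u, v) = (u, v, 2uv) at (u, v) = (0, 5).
H = 0

With E = 4*v^2 + 1, F = 4*u*v, G = 4*u^2 + 1, L = 0, M = 2/sqrt(4*u^2 + 4*v^2 + 1), N = 0, assemble
  H = (EN − 2FM + GL) / (2(EG − F²)) = -8*u*v/(4*u^2 + 4*v^2 + 1)^(3/2).
At (u, v) = (0, 5): H = 0.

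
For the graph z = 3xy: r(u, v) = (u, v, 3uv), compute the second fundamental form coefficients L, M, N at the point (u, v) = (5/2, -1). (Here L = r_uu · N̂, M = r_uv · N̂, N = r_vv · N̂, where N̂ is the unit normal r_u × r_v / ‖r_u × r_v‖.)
L = 0;  M = 6*sqrt(265)/265;  N = 0

Compute the unit normal N̂(u, v) = (-3*v/sqrt(9*u^2 + 9*v^2 + 1), -3*u/sqrt(9*u^2 + 9*v^2 + 1), 1/sqrt(9*u^2 + 9*v^2 + 1)), and the second partials r_uu, r_uv, r_vv. Take dot products:
  L(u, v) = r_uu · N̂ = 0,
  M(u, v) = r_uv · N̂ = 3/sqrt(9*u^2 + 9*v^2 + 1),
  N(u, v) = r_vv · N̂ = 0.
Evaluating at (u, v) = (5/2, -1):
  L = 0, M = 6*sqrt(265)/265, N = 0.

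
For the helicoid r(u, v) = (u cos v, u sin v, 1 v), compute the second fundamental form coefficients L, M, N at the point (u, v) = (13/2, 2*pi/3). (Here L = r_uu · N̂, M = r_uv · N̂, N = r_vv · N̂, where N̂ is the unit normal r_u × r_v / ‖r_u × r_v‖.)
L = 0;  M = -2*sqrt(173)/173;  N = 0

Compute the unit normal N̂(u, v) = (sin(v)/sqrt(u^2 + 1), -cos(v)/sqrt(u^2 + 1), u/sqrt(u^2 + 1)), and the second partials r_uu, r_uv, r_vv. Take dot products:
  L(u, v) = r_uu · N̂ = 0,
  M(u, v) = r_uv · N̂ = -1/sqrt(u^2 + 1),
  N(u, v) = r_vv · N̂ = 0.
Evaluating at (u, v) = (13/2, 2*pi/3):
  L = 0, M = -2*sqrt(173)/173, N = 0.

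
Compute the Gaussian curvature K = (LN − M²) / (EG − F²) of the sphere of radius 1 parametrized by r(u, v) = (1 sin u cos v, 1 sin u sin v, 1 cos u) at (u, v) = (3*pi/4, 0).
K = 1

Coefficients of the first fundamental form: E = 1, F = 0, G = sin(u)^2.
Coefficients of the second fundamental form: L = -sin(u)/Abs(sin(u)), M = 0, N = -sin(u)^3/Abs(sin(u)).
Assemble K = (LN − M²)/(EG − F²) = 1. At (u, v) = (3*pi/4, 0): K = 1.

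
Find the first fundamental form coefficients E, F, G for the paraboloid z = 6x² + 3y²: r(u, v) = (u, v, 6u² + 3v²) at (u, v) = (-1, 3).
E = 145;  F = -216;  G = 325

Partials: r_u = (1, 0, 12*u), r_v = (0, 1, 6*v). As functions of (u, v):
  E = r_u · r_u = 144*u^2 + 1,
  F = r_u · r_v = 72*u*v,
  G = r_v · r_v = 36*v^2 + 1.
Evaluating at (u, v) = (-1, 3): E = 145, F = -216, G = 325.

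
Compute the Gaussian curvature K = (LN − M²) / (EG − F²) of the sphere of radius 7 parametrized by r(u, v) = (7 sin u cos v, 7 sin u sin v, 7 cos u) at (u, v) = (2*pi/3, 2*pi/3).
K = 1/49

Coefficients of the first fundamental form: E = 49, F = 0, G = 49*sin(u)^2.
Coefficients of the second fundamental form: L = -7*sin(u)/Abs(sin(u)), M = 0, N = -7*sin(u)^3/Abs(sin(u)).
Assemble K = (LN − M²)/(EG − F²) = 1/49. At (u, v) = (2*pi/3, 2*pi/3): K = 1/49.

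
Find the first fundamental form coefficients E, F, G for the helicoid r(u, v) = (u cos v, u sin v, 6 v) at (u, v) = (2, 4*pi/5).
E = 1;  F = 0;  G = 40

Partials: r_u = (cos(v), sin(v), 0), r_v = (-u*sin(v), u*cos(v), 6). As functions of (u, v):
  E = r_u · r_u = 1,
  F = r_u · r_v = 0,
  G = r_v · r_v = u^2 + 36.
Evaluating at (u, v) = (2, 4*pi/5): E = 1, F = 0, G = 40.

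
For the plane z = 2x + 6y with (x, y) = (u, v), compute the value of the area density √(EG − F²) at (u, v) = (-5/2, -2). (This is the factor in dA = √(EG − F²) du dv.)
√(EG − F²)|_{(-5/2, -2)} = sqrt(41)

E = 5, F = 12, G = 37, so EG − F² = 41. Taking the positive square root: √(EG − F²) = sqrt(41). At (u, v) = (-5/2, -2): sqrt(41).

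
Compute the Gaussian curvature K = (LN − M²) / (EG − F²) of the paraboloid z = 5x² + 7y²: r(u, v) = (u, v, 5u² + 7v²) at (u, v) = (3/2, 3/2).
K = 140/444889

Coefficients of the first fundamental form: E = 100*u^2 + 1, F = 140*u*v, G = 196*v^2 + 1.
Coefficients of the second fundamental form: L = 10/sqrt(100*u^2 + 196*v^2 + 1), M = 0, N = 14/sqrt(100*u^2 + 196*v^2 + 1).
Assemble K = (LN − M²)/(EG − F²) = 140/(10000*u^4 + 39200*u^2*v^2 + 200*u^2 + 38416*v^4 + 392*v^2 + 1). At (u, v) = (3/2, 3/2): K = 140/444889.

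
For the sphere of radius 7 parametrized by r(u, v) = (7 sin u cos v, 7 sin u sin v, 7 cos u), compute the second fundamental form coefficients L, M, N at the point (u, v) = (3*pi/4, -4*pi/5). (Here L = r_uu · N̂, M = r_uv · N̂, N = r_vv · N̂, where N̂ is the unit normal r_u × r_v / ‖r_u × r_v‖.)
L = -7;  M = 0;  N = -7/2

Compute the unit normal N̂(u, v) = (sin(u)^2*cos(v)/Abs(sin(u)), sin(u)^2*sin(v)/Abs(sin(u)), sin(2*u)/(2*Abs(sin(u)))), and the second partials r_uu, r_uv, r_vv. Take dot products:
  L(u, v) = r_uu · N̂ = -7*sin(u)/Abs(sin(u)),
  M(u, v) = r_uv · N̂ = 0,
  N(u, v) = r_vv · N̂ = -7*sin(u)^3/Abs(sin(u)).
Evaluating at (u, v) = (3*pi/4, -4*pi/5):
  L = -7, M = 0, N = -7/2.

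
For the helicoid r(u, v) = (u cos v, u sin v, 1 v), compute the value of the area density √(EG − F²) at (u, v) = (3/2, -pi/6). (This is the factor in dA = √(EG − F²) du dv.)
√(EG − F²)|_{(3/2, -pi/6)} = sqrt(13)/2

E = 1, F = 0, G = u^2 + 1, so EG − F² = u^2 + 1. Taking the positive square root: √(EG − F²) = sqrt(u^2 + 1). At (u, v) = (3/2, -pi/6): sqrt(13)/2.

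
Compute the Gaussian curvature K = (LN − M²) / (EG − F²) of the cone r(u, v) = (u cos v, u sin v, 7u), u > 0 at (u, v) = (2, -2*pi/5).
K = 0

Coefficients of the first fundamental form: E = 50, F = 0, G = u^2.
Coefficients of the second fundamental form: L = 0, M = 0, N = 7*sqrt(2)*u^2/(10*Abs(u)).
Assemble K = (LN − M²)/(EG − F²) = 0. At (u, v) = (2, -2*pi/5): K = 0.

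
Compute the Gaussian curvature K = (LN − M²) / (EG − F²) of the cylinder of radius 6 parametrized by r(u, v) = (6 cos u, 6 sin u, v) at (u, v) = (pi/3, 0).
K = 0

Coefficients of the first fundamental form: E = 36, F = 0, G = 1.
Coefficients of the second fundamental form: L = -6, M = 0, N = 0.
Assemble K = (LN − M²)/(EG − F²) = 0. At (u, v) = (pi/3, 0): K = 0.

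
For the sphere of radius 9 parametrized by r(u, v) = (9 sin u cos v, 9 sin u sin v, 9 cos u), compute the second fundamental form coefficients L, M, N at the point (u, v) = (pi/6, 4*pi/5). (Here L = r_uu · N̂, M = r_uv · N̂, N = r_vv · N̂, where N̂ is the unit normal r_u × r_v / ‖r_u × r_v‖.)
L = -9;  M = 0;  N = -9/4

Compute the unit normal N̂(u, v) = (sin(u)^2*cos(v)/Abs(sin(u)), sin(u)^2*sin(v)/Abs(sin(u)), sin(2*u)/(2*Abs(sin(u)))), and the second partials r_uu, r_uv, r_vv. Take dot products:
  L(u, v) = r_uu · N̂ = -9*sin(u)/Abs(sin(u)),
  M(u, v) = r_uv · N̂ = 0,
  N(u, v) = r_vv · N̂ = -9*sin(u)^3/Abs(sin(u)).
Evaluating at (u, v) = (pi/6, 4*pi/5):
  L = -9, M = 0, N = -9/4.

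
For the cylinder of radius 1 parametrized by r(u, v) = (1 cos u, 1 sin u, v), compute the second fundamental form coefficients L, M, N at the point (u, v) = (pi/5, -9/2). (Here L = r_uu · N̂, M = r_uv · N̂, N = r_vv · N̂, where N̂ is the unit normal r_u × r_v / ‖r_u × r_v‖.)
L = -1;  M = 0;  N = 0

Compute the unit normal N̂(u, v) = (cos(u), sin(u), 0), and the second partials r_uu, r_uv, r_vv. Take dot products:
  L(u, v) = r_uu · N̂ = -1,
  M(u, v) = r_uv · N̂ = 0,
  N(u, v) = r_vv · N̂ = 0.
Evaluating at (u, v) = (pi/5, -9/2):
  L = -1, M = 0, N = 0.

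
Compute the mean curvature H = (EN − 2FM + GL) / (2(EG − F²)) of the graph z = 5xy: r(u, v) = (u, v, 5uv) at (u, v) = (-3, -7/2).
H = -10500*sqrt(2129)/4532641

With E = 25*v^2 + 1, F = 25*u*v, G = 25*u^2 + 1, L = 0, M = 5/sqrt(25*u^2 + 25*v^2 + 1), N = 0, assemble
  H = (EN − 2FM + GL) / (2(EG − F²)) = -125*u*v/(25*u^2 + 25*v^2 + 1)^(3/2).
At (u, v) = (-3, -7/2): H = -10500*sqrt(2129)/4532641.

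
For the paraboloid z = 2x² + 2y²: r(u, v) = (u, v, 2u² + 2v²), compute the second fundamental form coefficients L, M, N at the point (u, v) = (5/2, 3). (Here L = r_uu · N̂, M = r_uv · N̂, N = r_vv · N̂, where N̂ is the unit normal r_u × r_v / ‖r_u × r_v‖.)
L = 4*sqrt(5)/35;  M = 0;  N = 4*sqrt(5)/35

Compute the unit normal N̂(u, v) = (-4*u/sqrt(16*u^2 + 16*v^2 + 1), -4*v/sqrt(16*u^2 + 16*v^2 + 1), 1/sqrt(16*u^2 + 16*v^2 + 1)), and the second partials r_uu, r_uv, r_vv. Take dot products:
  L(u, v) = r_uu · N̂ = 4/sqrt(16*u^2 + 16*v^2 + 1),
  M(u, v) = r_uv · N̂ = 0,
  N(u, v) = r_vv · N̂ = 4/sqrt(16*u^2 + 16*v^2 + 1).
Evaluating at (u, v) = (5/2, 3):
  L = 4*sqrt(5)/35, M = 0, N = 4*sqrt(5)/35.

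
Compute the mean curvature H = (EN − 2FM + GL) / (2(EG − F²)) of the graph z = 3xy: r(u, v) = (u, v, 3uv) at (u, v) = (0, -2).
H = 0

With E = 9*v^2 + 1, F = 9*u*v, G = 9*u^2 + 1, L = 0, M = 3/sqrt(9*u^2 + 9*v^2 + 1), N = 0, assemble
  H = (EN − 2FM + GL) / (2(EG − F²)) = -27*u*v/(9*u^2 + 9*v^2 + 1)^(3/2).
At (u, v) = (0, -2): H = 0.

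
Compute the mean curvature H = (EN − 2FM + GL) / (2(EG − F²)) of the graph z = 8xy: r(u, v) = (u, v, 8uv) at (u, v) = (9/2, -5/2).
H = 5760*sqrt(1697)/2879809

With E = 64*v^2 + 1, F = 64*u*v, G = 64*u^2 + 1, L = 0, M = 8/sqrt(64*u^2 + 64*v^2 + 1), N = 0, assemble
  H = (EN − 2FM + GL) / (2(EG − F²)) = -512*u*v/(64*u^2 + 64*v^2 + 1)^(3/2).
At (u, v) = (9/2, -5/2): H = 5760*sqrt(1697)/2879809.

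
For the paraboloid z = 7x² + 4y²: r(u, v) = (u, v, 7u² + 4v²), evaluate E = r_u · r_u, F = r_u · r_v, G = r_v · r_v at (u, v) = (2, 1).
E = 785;  F = 224;  G = 65

Partials: r_u = (1, 0, 14*u), r_v = (0, 1, 8*v). As functions of (u, v):
  E = r_u · r_u = 196*u^2 + 1,
  F = r_u · r_v = 112*u*v,
  G = r_v · r_v = 64*v^2 + 1.
Evaluating at (u, v) = (2, 1): E = 785, F = 224, G = 65.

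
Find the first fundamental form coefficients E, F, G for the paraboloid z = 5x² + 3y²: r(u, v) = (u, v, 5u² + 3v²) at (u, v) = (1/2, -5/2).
E = 26;  F = -75;  G = 226

Partials: r_u = (1, 0, 10*u), r_v = (0, 1, 6*v). As functions of (u, v):
  E = r_u · r_u = 100*u^2 + 1,
  F = r_u · r_v = 60*u*v,
  G = r_v · r_v = 36*v^2 + 1.
Evaluating at (u, v) = (1/2, -5/2): E = 26, F = -75, G = 226.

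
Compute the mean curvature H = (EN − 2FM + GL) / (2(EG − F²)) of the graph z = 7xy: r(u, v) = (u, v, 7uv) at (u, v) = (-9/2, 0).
H = 0

With E = 49*v^2 + 1, F = 49*u*v, G = 49*u^2 + 1, L = 0, M = 7/sqrt(49*u^2 + 49*v^2 + 1), N = 0, assemble
  H = (EN − 2FM + GL) / (2(EG − F²)) = -343*u*v/(49*u^2 + 49*v^2 + 1)^(3/2).
At (u, v) = (-9/2, 0): H = 0.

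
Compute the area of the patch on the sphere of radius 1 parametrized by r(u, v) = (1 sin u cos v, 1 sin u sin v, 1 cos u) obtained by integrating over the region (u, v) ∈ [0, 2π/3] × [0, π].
Area = 3*pi/2

Area = ∫∫ √(EG − F²) du dv with √(EG − F²) = Abs(sin(u)). Integrating over [0, 2π/3] × [0, π] gives 3*pi/2.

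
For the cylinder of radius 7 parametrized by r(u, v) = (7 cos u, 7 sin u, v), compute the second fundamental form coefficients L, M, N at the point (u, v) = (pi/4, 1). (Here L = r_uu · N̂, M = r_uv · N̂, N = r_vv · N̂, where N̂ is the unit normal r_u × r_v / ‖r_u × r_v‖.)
L = -7;  M = 0;  N = 0

Compute the unit normal N̂(u, v) = (cos(u), sin(u), 0), and the second partials r_uu, r_uv, r_vv. Take dot products:
  L(u, v) = r_uu · N̂ = -7,
  M(u, v) = r_uv · N̂ = 0,
  N(u, v) = r_vv · N̂ = 0.
Evaluating at (u, v) = (pi/4, 1):
  L = -7, M = 0, N = 0.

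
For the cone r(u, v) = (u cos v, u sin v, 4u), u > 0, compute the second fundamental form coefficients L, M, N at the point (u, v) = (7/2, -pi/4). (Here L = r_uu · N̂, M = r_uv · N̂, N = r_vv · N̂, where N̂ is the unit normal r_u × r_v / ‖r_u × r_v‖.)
L = 0;  M = 0;  N = 14*sqrt(17)/17

Compute the unit normal N̂(u, v) = (-4*sqrt(17)*u*cos(v)/(17*Abs(u)), -4*sqrt(17)*u*sin(v)/(17*Abs(u)), sqrt(17)*u/(17*Abs(u))), and the second partials r_uu, r_uv, r_vv. Take dot products:
  L(u, v) = r_uu · N̂ = 0,
  M(u, v) = r_uv · N̂ = 0,
  N(u, v) = r_vv · N̂ = 4*sqrt(17)*u^2/(17*Abs(u)).
Evaluating at (u, v) = (7/2, -pi/4):
  L = 0, M = 0, N = 14*sqrt(17)/17.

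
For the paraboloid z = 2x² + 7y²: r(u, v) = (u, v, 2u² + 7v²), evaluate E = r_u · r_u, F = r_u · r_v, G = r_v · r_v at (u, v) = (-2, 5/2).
E = 65;  F = -280;  G = 1226

Partials: r_u = (1, 0, 4*u), r_v = (0, 1, 14*v). As functions of (u, v):
  E = r_u · r_u = 16*u^2 + 1,
  F = r_u · r_v = 56*u*v,
  G = r_v · r_v = 196*v^2 + 1.
Evaluating at (u, v) = (-2, 5/2): E = 65, F = -280, G = 1226.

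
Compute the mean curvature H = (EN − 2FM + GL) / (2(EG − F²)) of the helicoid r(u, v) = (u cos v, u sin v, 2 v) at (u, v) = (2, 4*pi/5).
H = 0

With E = 1, F = 0, G = u^2 + 4, L = 0, M = -2/sqrt(u^2 + 4), N = 0, assemble
  H = (EN − 2FM + GL) / (2(EG − F²)) = 0.
At (u, v) = (2, 4*pi/5): H = 0.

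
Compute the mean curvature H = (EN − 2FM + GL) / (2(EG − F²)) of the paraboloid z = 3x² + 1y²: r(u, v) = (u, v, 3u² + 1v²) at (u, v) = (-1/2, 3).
H = 121*sqrt(46)/2116

With E = 36*u^2 + 1, F = 12*u*v, G = 4*v^2 + 1, L = 6/sqrt(36*u^2 + 4*v^2 + 1), M = 0, N = 2/sqrt(36*u^2 + 4*v^2 + 1), assemble
  H = (EN − 2FM + GL) / (2(EG − F²)) = 4*(9*u^2 + 3*v^2 + 1)/(36*u^2 + 4*v^2 + 1)^(3/2).
At (u, v) = (-1/2, 3): H = 121*sqrt(46)/2116.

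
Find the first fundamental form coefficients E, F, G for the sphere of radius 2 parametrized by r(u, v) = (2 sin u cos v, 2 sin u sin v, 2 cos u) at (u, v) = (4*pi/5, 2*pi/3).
E = 4;  F = 0;  G = 5/2 - sqrt(5)/2

Partials: r_u = (2*cos(u)*cos(v), 2*sin(v)*cos(u), -2*sin(u)), r_v = (-2*sin(u)*sin(v), 2*sin(u)*cos(v), 0). As functions of (u, v):
  E = r_u · r_u = 4,
  F = r_u · r_v = 0,
  G = r_v · r_v = 4*sin(u)^2.
Evaluating at (u, v) = (4*pi/5, 2*pi/3): E = 4, F = 0, G = 5/2 - sqrt(5)/2.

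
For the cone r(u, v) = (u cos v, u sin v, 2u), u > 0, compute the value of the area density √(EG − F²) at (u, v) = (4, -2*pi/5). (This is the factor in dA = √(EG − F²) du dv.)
√(EG − F²)|_{(4, -2*pi/5)} = 4*sqrt(5)

E = 5, F = 0, G = u^2, so EG − F² = 5*u^2. Taking the positive square root: √(EG − F²) = sqrt(5)*Abs(u). At (u, v) = (4, -2*pi/5): 4*sqrt(5).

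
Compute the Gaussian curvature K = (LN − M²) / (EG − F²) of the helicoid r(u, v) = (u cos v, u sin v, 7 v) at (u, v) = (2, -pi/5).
K = -49/2809

Coefficients of the first fundamental form: E = 1, F = 0, G = u^2 + 49.
Coefficients of the second fundamental form: L = 0, M = -7/sqrt(u^2 + 49), N = 0.
Assemble K = (LN − M²)/(EG − F²) = -49/(u^2 + 49)^2. At (u, v) = (2, -pi/5): K = -49/2809.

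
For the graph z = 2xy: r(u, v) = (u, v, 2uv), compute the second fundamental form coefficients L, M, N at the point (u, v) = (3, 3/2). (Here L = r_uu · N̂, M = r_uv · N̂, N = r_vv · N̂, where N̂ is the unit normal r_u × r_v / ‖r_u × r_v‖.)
L = 0;  M = sqrt(46)/23;  N = 0

Compute the unit normal N̂(u, v) = (-2*v/sqrt(4*u^2 + 4*v^2 + 1), -2*u/sqrt(4*u^2 + 4*v^2 + 1), 1/sqrt(4*u^2 + 4*v^2 + 1)), and the second partials r_uu, r_uv, r_vv. Take dot products:
  L(u, v) = r_uu · N̂ = 0,
  M(u, v) = r_uv · N̂ = 2/sqrt(4*u^2 + 4*v^2 + 1),
  N(u, v) = r_vv · N̂ = 0.
Evaluating at (u, v) = (3, 3/2):
  L = 0, M = sqrt(46)/23, N = 0.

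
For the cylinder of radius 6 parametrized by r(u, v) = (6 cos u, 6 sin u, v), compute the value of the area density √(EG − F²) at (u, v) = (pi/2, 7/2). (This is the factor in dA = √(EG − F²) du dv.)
√(EG − F²)|_{(pi/2, 7/2)} = 6

E = 36, F = 0, G = 1, so EG − F² = 36. Taking the positive square root: √(EG − F²) = 6. At (u, v) = (pi/2, 7/2): 6.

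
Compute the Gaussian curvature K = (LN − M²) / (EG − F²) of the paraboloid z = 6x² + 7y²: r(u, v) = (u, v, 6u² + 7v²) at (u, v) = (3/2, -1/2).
K = 42/34969

Coefficients of the first fundamental form: E = 144*u^2 + 1, F = 168*u*v, G = 196*v^2 + 1.
Coefficients of the second fundamental form: L = 12/sqrt(144*u^2 + 196*v^2 + 1), M = 0, N = 14/sqrt(144*u^2 + 196*v^2 + 1).
Assemble K = (LN − M²)/(EG − F²) = 168/(20736*u^4 + 56448*u^2*v^2 + 288*u^2 + 38416*v^4 + 392*v^2 + 1). At (u, v) = (3/2, -1/2): K = 42/34969.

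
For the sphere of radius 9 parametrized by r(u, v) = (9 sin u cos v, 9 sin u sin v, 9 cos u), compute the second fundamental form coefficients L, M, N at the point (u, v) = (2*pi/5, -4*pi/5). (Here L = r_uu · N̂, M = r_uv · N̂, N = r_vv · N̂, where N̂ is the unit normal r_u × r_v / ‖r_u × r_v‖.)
L = -9;  M = 0;  N = -45/8 - 9*sqrt(5)/8

Compute the unit normal N̂(u, v) = (sin(u)^2*cos(v)/Abs(sin(u)), sin(u)^2*sin(v)/Abs(sin(u)), sin(2*u)/(2*Abs(sin(u)))), and the second partials r_uu, r_uv, r_vv. Take dot products:
  L(u, v) = r_uu · N̂ = -9*sin(u)/Abs(sin(u)),
  M(u, v) = r_uv · N̂ = 0,
  N(u, v) = r_vv · N̂ = -9*sin(u)^3/Abs(sin(u)).
Evaluating at (u, v) = (2*pi/5, -4*pi/5):
  L = -9, M = 0, N = -45/8 - 9*sqrt(5)/8.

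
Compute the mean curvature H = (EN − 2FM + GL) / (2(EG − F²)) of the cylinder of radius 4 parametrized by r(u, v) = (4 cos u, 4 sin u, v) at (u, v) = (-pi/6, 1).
H = -1/8

With E = 16, F = 0, G = 1, L = -4, M = 0, N = 0, assemble
  H = (EN − 2FM + GL) / (2(EG − F²)) = -1/8.
At (u, v) = (-pi/6, 1): H = -1/8.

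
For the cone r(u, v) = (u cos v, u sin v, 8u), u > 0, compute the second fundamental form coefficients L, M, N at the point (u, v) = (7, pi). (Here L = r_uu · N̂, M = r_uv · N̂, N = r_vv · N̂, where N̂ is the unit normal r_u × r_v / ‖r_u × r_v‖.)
L = 0;  M = 0;  N = 56*sqrt(65)/65

Compute the unit normal N̂(u, v) = (-8*sqrt(65)*u*cos(v)/(65*Abs(u)), -8*sqrt(65)*u*sin(v)/(65*Abs(u)), sqrt(65)*u/(65*Abs(u))), and the second partials r_uu, r_uv, r_vv. Take dot products:
  L(u, v) = r_uu · N̂ = 0,
  M(u, v) = r_uv · N̂ = 0,
  N(u, v) = r_vv · N̂ = 8*sqrt(65)*u^2/(65*Abs(u)).
Evaluating at (u, v) = (7, pi):
  L = 0, M = 0, N = 56*sqrt(65)/65.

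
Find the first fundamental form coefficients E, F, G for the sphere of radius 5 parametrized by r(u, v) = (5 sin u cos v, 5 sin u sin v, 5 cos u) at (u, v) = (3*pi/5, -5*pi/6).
E = 25;  F = 0;  G = 25*sqrt(5)/8 + 125/8

Partials: r_u = (5*cos(u)*cos(v), 5*sin(v)*cos(u), -5*sin(u)), r_v = (-5*sin(u)*sin(v), 5*sin(u)*cos(v), 0). As functions of (u, v):
  E = r_u · r_u = 25,
  F = r_u · r_v = 0,
  G = r_v · r_v = 25*sin(u)^2.
Evaluating at (u, v) = (3*pi/5, -5*pi/6): E = 25, F = 0, G = 25*sqrt(5)/8 + 125/8.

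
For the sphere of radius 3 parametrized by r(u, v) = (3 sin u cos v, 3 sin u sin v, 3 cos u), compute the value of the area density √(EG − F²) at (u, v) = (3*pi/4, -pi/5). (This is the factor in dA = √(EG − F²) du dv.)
√(EG − F²)|_{(3*pi/4, -pi/5)} = 9*sqrt(2)/2

E = 9, F = 0, G = 9*sin(u)^2, so EG − F² = 81*sin(u)^2. Taking the positive square root: √(EG − F²) = 9*Abs(sin(u)). At (u, v) = (3*pi/4, -pi/5): 9*sqrt(2)/2.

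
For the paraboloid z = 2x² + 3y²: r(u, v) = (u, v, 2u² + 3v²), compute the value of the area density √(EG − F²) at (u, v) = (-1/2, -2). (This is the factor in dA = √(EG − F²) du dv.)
√(EG − F²)|_{(-1/2, -2)} = sqrt(149)

E = 16*u^2 + 1, F = 24*u*v, G = 36*v^2 + 1, so EG − F² = 16*u^2 + 36*v^2 + 1. Taking the positive square root: √(EG − F²) = sqrt(16*u^2 + 36*v^2 + 1). At (u, v) = (-1/2, -2): sqrt(149).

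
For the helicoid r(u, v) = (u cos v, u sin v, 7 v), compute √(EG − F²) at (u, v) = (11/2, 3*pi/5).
√(EG − F²)|_{(11/2, 3*pi/5)} = sqrt(317)/2

E = 1, F = 0, G = u^2 + 49; EG − F² = u^2 + 49; √(EG − F²) = sqrt(u^2 + 49). At the given point: sqrt(317)/2.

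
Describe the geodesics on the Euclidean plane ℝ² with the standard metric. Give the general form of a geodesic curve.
Geodesics on the plane are straight lines (in the standard parametrization, α(t) = p + t · v with p, v ∈ ℝ²).

The geodesic equation on the plane reduces to α̈ = 0 (Christoffel symbols vanish in Cartesian coordinates), so α(t) = p + t · v. Geodesics are exactly straight lines.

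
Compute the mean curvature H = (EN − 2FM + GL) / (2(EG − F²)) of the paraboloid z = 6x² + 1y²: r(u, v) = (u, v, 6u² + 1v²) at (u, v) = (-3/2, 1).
H = 355*sqrt(329)/108241

With E = 144*u^2 + 1, F = 24*u*v, G = 4*v^2 + 1, L = 12/sqrt(144*u^2 + 4*v^2 + 1), M = 0, N = 2/sqrt(144*u^2 + 4*v^2 + 1), assemble
  H = (EN − 2FM + GL) / (2(EG − F²)) = (144*u^2 + 24*v^2 + 7)/(144*u^2 + 4*v^2 + 1)^(3/2).
At (u, v) = (-3/2, 1): H = 355*sqrt(329)/108241.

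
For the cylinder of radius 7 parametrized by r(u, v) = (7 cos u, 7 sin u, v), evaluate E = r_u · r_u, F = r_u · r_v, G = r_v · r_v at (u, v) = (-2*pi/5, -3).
E = 49;  F = 0;  G = 1

Partials: r_u = (-7*sin(u), 7*cos(u), 0), r_v = (0, 0, 1). As functions of (u, v):
  E = r_u · r_u = 49,
  F = r_u · r_v = 0,
  G = r_v · r_v = 1.
Evaluating at (u, v) = (-2*pi/5, -3): E = 49, F = 0, G = 1.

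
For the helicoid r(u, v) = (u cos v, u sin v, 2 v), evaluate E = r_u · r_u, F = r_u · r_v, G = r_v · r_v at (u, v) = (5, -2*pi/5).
E = 1;  F = 0;  G = 29

Partials: r_u = (cos(v), sin(v), 0), r_v = (-u*sin(v), u*cos(v), 2). As functions of (u, v):
  E = r_u · r_u = 1,
  F = r_u · r_v = 0,
  G = r_v · r_v = u^2 + 4.
Evaluating at (u, v) = (5, -2*pi/5): E = 1, F = 0, G = 29.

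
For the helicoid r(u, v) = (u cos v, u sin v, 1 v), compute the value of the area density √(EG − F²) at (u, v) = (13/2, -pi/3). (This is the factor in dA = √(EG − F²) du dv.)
√(EG − F²)|_{(13/2, -pi/3)} = sqrt(173)/2

E = 1, F = 0, G = u^2 + 1, so EG − F² = u^2 + 1. Taking the positive square root: √(EG − F²) = sqrt(u^2 + 1). At (u, v) = (13/2, -pi/3): sqrt(173)/2.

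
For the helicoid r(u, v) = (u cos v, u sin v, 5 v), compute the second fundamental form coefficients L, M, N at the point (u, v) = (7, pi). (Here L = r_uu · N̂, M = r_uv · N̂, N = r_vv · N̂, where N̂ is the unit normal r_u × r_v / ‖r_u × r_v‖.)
L = 0;  M = -5*sqrt(74)/74;  N = 0

Compute the unit normal N̂(u, v) = (5*sin(v)/sqrt(u^2 + 25), -5*cos(v)/sqrt(u^2 + 25), u/sqrt(u^2 + 25)), and the second partials r_uu, r_uv, r_vv. Take dot products:
  L(u, v) = r_uu · N̂ = 0,
  M(u, v) = r_uv · N̂ = -5/sqrt(u^2 + 25),
  N(u, v) = r_vv · N̂ = 0.
Evaluating at (u, v) = (7, pi):
  L = 0, M = -5*sqrt(74)/74, N = 0.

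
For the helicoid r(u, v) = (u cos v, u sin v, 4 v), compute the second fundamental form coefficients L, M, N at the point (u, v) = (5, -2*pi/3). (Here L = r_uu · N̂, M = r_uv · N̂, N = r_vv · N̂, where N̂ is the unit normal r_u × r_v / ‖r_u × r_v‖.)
L = 0;  M = -4*sqrt(41)/41;  N = 0

Compute the unit normal N̂(u, v) = (4*sin(v)/sqrt(u^2 + 16), -4*cos(v)/sqrt(u^2 + 16), u/sqrt(u^2 + 16)), and the second partials r_uu, r_uv, r_vv. Take dot products:
  L(u, v) = r_uu · N̂ = 0,
  M(u, v) = r_uv · N̂ = -4/sqrt(u^2 + 16),
  N(u, v) = r_vv · N̂ = 0.
Evaluating at (u, v) = (5, -2*pi/3):
  L = 0, M = -4*sqrt(41)/41, N = 0.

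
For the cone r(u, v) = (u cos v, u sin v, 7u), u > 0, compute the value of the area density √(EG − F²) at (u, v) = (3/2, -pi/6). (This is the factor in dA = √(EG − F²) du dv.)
√(EG − F²)|_{(3/2, -pi/6)} = 15*sqrt(2)/2

E = 50, F = 0, G = u^2, so EG − F² = 50*u^2. Taking the positive square root: √(EG − F²) = 5*sqrt(2)*Abs(u). At (u, v) = (3/2, -pi/6): 15*sqrt(2)/2.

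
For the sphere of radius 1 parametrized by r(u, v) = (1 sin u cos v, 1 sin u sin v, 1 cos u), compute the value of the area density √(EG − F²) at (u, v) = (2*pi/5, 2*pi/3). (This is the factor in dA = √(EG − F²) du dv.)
√(EG − F²)|_{(2*pi/5, 2*pi/3)} = sqrt(2*sqrt(5) + 10)/4

E = 1, F = 0, G = sin(u)^2, so EG − F² = sin(u)^2. Taking the positive square root: √(EG − F²) = Abs(sin(u)). At (u, v) = (2*pi/5, 2*pi/3): sqrt(2*sqrt(5) + 10)/4.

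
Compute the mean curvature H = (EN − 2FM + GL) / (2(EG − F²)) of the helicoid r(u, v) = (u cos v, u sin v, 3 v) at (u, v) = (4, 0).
H = 0

With E = 1, F = 0, G = u^2 + 9, L = 0, M = -3/sqrt(u^2 + 9), N = 0, assemble
  H = (EN − 2FM + GL) / (2(EG − F²)) = 0.
At (u, v) = (4, 0): H = 0.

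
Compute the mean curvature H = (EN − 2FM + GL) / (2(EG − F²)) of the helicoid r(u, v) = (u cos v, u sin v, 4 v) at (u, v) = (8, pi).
H = 0

With E = 1, F = 0, G = u^2 + 16, L = 0, M = -4/sqrt(u^2 + 16), N = 0, assemble
  H = (EN − 2FM + GL) / (2(EG − F²)) = 0.
At (u, v) = (8, pi): H = 0.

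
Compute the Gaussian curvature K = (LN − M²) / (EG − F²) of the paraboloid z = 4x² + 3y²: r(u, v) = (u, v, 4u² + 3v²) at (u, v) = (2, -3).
K = 48/337561

Coefficients of the first fundamental form: E = 64*u^2 + 1, F = 48*u*v, G = 36*v^2 + 1.
Coefficients of the second fundamental form: L = 8/sqrt(64*u^2 + 36*v^2 + 1), M = 0, N = 6/sqrt(64*u^2 + 36*v^2 + 1).
Assemble K = (LN − M²)/(EG − F²) = 48/(4096*u^4 + 4608*u^2*v^2 + 128*u^2 + 1296*v^4 + 72*v^2 + 1). At (u, v) = (2, -3): K = 48/337561.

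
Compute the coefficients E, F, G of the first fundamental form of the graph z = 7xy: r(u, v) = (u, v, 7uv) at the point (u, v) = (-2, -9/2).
E = 3973/4;  F = 441;  G = 197

Partials: r_u = (1, 0, 7*v), r_v = (0, 1, 7*u). As functions of (u, v):
  E = r_u · r_u = 49*v^2 + 1,
  F = r_u · r_v = 49*u*v,
  G = r_v · r_v = 49*u^2 + 1.
Evaluating at (u, v) = (-2, -9/2): E = 3973/4, F = 441, G = 197.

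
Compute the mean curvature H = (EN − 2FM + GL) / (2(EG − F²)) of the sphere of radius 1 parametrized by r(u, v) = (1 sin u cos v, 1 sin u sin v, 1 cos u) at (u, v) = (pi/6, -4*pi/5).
H = -1

With E = 1, F = 0, G = sin(u)^2, L = -sin(u)/Abs(sin(u)), M = 0, N = -sin(u)^3/Abs(sin(u)), assemble
  H = (EN − 2FM + GL) / (2(EG − F²)) = -sin(u)/Abs(sin(u)).
At (u, v) = (pi/6, -4*pi/5): H = -1.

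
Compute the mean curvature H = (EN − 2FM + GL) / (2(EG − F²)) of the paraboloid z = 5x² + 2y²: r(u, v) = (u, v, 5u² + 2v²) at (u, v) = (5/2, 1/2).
H = 1277*sqrt(70)/132300

With E = 100*u^2 + 1, F = 40*u*v, G = 16*v^2 + 1, L = 10/sqrt(100*u^2 + 16*v^2 + 1), M = 0, N = 4/sqrt(100*u^2 + 16*v^2 + 1), assemble
  H = (EN − 2FM + GL) / (2(EG − F²)) = (200*u^2 + 80*v^2 + 7)/(100*u^2 + 16*v^2 + 1)^(3/2).
At (u, v) = (5/2, 1/2): H = 1277*sqrt(70)/132300.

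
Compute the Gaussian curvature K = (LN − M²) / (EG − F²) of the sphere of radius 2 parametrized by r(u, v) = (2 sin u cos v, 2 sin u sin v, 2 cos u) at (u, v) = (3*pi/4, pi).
K = 1/4

Coefficients of the first fundamental form: E = 4, F = 0, G = 4*sin(u)^2.
Coefficients of the second fundamental form: L = -2*sin(u)/Abs(sin(u)), M = 0, N = -2*sin(u)^3/Abs(sin(u)).
Assemble K = (LN − M²)/(EG − F²) = 1/4. At (u, v) = (3*pi/4, pi): K = 1/4.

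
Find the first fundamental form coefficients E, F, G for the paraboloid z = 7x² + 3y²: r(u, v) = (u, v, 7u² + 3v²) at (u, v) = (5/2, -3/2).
E = 1226;  F = -315;  G = 82

Partials: r_u = (1, 0, 14*u), r_v = (0, 1, 6*v). As functions of (u, v):
  E = r_u · r_u = 196*u^2 + 1,
  F = r_u · r_v = 84*u*v,
  G = r_v · r_v = 36*v^2 + 1.
Evaluating at (u, v) = (5/2, -3/2): E = 1226, F = -315, G = 82.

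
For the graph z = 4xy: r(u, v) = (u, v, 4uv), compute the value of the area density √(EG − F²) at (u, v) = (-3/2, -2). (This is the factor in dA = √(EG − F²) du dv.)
√(EG − F²)|_{(-3/2, -2)} = sqrt(101)

E = 16*v^2 + 1, F = 16*u*v, G = 16*u^2 + 1, so EG − F² = 16*u^2 + 16*v^2 + 1. Taking the positive square root: √(EG − F²) = sqrt(16*u^2 + 16*v^2 + 1). At (u, v) = (-3/2, -2): sqrt(101).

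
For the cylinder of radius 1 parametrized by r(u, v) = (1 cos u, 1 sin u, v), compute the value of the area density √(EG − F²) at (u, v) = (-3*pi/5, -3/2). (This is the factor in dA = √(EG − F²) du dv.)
√(EG − F²)|_{(-3*pi/5, -3/2)} = 1

E = 1, F = 0, G = 1, so EG − F² = 1. Taking the positive square root: √(EG − F²) = 1. At (u, v) = (-3*pi/5, -3/2): 1.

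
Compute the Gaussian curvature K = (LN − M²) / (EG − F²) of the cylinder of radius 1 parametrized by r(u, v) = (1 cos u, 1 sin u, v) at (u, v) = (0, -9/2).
K = 0

Coefficients of the first fundamental form: E = 1, F = 0, G = 1.
Coefficients of the second fundamental form: L = -1, M = 0, N = 0.
Assemble K = (LN − M²)/(EG − F²) = 0. At (u, v) = (0, -9/2): K = 0.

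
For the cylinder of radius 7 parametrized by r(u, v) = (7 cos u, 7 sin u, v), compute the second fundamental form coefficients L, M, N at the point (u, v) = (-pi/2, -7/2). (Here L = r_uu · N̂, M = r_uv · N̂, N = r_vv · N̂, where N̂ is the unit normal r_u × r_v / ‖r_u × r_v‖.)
L = -7;  M = 0;  N = 0

Compute the unit normal N̂(u, v) = (cos(u), sin(u), 0), and the second partials r_uu, r_uv, r_vv. Take dot products:
  L(u, v) = r_uu · N̂ = -7,
  M(u, v) = r_uv · N̂ = 0,
  N(u, v) = r_vv · N̂ = 0.
Evaluating at (u, v) = (-pi/2, -7/2):
  L = -7, M = 0, N = 0.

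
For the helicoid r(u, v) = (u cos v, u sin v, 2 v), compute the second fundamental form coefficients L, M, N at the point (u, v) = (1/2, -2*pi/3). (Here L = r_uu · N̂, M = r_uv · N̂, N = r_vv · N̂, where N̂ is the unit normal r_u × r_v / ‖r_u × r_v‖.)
L = 0;  M = -4*sqrt(17)/17;  N = 0

Compute the unit normal N̂(u, v) = (2*sin(v)/sqrt(u^2 + 4), -2*cos(v)/sqrt(u^2 + 4), u/sqrt(u^2 + 4)), and the second partials r_uu, r_uv, r_vv. Take dot products:
  L(u, v) = r_uu · N̂ = 0,
  M(u, v) = r_uv · N̂ = -2/sqrt(u^2 + 4),
  N(u, v) = r_vv · N̂ = 0.
Evaluating at (u, v) = (1/2, -2*pi/3):
  L = 0, M = -4*sqrt(17)/17, N = 0.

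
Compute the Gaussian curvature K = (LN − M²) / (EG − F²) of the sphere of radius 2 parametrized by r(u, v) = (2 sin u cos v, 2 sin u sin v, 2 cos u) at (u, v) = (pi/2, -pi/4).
K = 1/4

Coefficients of the first fundamental form: E = 4, F = 0, G = 4*sin(u)^2.
Coefficients of the second fundamental form: L = -2*sin(u)/Abs(sin(u)), M = 0, N = -2*sin(u)^3/Abs(sin(u)).
Assemble K = (LN − M²)/(EG − F²) = 1/4. At (u, v) = (pi/2, -pi/4): K = 1/4.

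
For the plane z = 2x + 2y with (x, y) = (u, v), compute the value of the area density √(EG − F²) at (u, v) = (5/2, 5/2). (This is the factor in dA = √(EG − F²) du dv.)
√(EG − F²)|_{(5/2, 5/2)} = 3

E = 5, F = 4, G = 5, so EG − F² = 9. Taking the positive square root: √(EG − F²) = 3. At (u, v) = (5/2, 5/2): 3.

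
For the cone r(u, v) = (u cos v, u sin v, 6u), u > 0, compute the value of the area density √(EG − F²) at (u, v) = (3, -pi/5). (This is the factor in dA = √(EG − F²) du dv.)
√(EG − F²)|_{(3, -pi/5)} = 3*sqrt(37)

E = 37, F = 0, G = u^2, so EG − F² = 37*u^2. Taking the positive square root: √(EG − F²) = sqrt(37)*Abs(u). At (u, v) = (3, -pi/5): 3*sqrt(37).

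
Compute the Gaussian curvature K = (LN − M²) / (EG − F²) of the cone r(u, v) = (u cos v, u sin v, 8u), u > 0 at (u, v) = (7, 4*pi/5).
K = 0

Coefficients of the first fundamental form: E = 65, F = 0, G = u^2.
Coefficients of the second fundamental form: L = 0, M = 0, N = 8*sqrt(65)*u^2/(65*Abs(u)).
Assemble K = (LN − M²)/(EG − F²) = 0. At (u, v) = (7, 4*pi/5): K = 0.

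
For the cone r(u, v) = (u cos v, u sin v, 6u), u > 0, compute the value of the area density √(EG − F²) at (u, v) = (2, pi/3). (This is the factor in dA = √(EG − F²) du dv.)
√(EG − F²)|_{(2, pi/3)} = 2*sqrt(37)

E = 37, F = 0, G = u^2, so EG − F² = 37*u^2. Taking the positive square root: √(EG − F²) = sqrt(37)*Abs(u). At (u, v) = (2, pi/3): 2*sqrt(37).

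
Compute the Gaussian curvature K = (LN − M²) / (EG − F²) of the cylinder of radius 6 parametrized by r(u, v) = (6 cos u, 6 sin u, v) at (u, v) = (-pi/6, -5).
K = 0

Coefficients of the first fundamental form: E = 36, F = 0, G = 1.
Coefficients of the second fundamental form: L = -6, M = 0, N = 0.
Assemble K = (LN − M²)/(EG − F²) = 0. At (u, v) = (-pi/6, -5): K = 0.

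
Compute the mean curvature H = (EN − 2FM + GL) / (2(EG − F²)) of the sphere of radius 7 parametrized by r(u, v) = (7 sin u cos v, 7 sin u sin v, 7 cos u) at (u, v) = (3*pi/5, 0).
H = -1/7

With E = 49, F = 0, G = 49*sin(u)^2, L = -7*sin(u)/Abs(sin(u)), M = 0, N = -7*sin(u)^3/Abs(sin(u)), assemble
  H = (EN − 2FM + GL) / (2(EG − F²)) = -sin(u)/(7*Abs(sin(u))).
At (u, v) = (3*pi/5, 0): H = -1/7.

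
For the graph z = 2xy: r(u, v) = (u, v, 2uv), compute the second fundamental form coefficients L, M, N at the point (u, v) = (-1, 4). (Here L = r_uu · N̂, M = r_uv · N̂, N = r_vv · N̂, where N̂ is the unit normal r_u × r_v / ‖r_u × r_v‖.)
L = 0;  M = 2*sqrt(69)/69;  N = 0

Compute the unit normal N̂(u, v) = (-2*v/sqrt(4*u^2 + 4*v^2 + 1), -2*u/sqrt(4*u^2 + 4*v^2 + 1), 1/sqrt(4*u^2 + 4*v^2 + 1)), and the second partials r_uu, r_uv, r_vv. Take dot products:
  L(u, v) = r_uu · N̂ = 0,
  M(u, v) = r_uv · N̂ = 2/sqrt(4*u^2 + 4*v^2 + 1),
  N(u, v) = r_vv · N̂ = 0.
Evaluating at (u, v) = (-1, 4):
  L = 0, M = 2*sqrt(69)/69, N = 0.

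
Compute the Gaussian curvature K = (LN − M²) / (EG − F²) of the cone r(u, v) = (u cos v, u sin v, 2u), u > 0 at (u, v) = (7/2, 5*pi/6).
K = 0

Coefficients of the first fundamental form: E = 5, F = 0, G = u^2.
Coefficients of the second fundamental form: L = 0, M = 0, N = 2*sqrt(5)*u^2/(5*Abs(u)).
Assemble K = (LN − M²)/(EG − F²) = 0. At (u, v) = (7/2, 5*pi/6): K = 0.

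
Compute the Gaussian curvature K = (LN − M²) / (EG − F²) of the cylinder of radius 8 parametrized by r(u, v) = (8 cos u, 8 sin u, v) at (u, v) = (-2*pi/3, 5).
K = 0

Coefficients of the first fundamental form: E = 64, F = 0, G = 1.
Coefficients of the second fundamental form: L = -8, M = 0, N = 0.
Assemble K = (LN − M²)/(EG − F²) = 0. At (u, v) = (-2*pi/3, 5): K = 0.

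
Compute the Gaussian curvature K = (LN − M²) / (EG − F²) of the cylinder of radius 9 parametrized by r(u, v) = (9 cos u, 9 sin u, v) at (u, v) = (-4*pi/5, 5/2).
K = 0

Coefficients of the first fundamental form: E = 81, F = 0, G = 1.
Coefficients of the second fundamental form: L = -9, M = 0, N = 0.
Assemble K = (LN − M²)/(EG − F²) = 0. At (u, v) = (-4*pi/5, 5/2): K = 0.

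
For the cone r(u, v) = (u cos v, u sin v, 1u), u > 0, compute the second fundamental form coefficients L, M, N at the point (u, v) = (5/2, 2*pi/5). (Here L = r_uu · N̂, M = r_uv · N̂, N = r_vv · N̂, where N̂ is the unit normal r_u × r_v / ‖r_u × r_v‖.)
L = 0;  M = 0;  N = 5*sqrt(2)/4

Compute the unit normal N̂(u, v) = (-sqrt(2)*u*cos(v)/(2*Abs(u)), -sqrt(2)*u*sin(v)/(2*Abs(u)), sqrt(2)*u/(2*Abs(u))), and the second partials r_uu, r_uv, r_vv. Take dot products:
  L(u, v) = r_uu · N̂ = 0,
  M(u, v) = r_uv · N̂ = 0,
  N(u, v) = r_vv · N̂ = sqrt(2)*u^2/(2*Abs(u)).
Evaluating at (u, v) = (5/2, 2*pi/5):
  L = 0, M = 0, N = 5*sqrt(2)/4.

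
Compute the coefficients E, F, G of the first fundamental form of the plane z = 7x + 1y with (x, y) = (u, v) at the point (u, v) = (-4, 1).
E = 50;  F = 7;  G = 2

Partials: r_u = (1, 0, 7), r_v = (0, 1, 1). As functions of (u, v):
  E = r_u · r_u = 50,
  F = r_u · r_v = 7,
  G = r_v · r_v = 2.
Evaluating at (u, v) = (-4, 1): E = 50, F = 7, G = 2.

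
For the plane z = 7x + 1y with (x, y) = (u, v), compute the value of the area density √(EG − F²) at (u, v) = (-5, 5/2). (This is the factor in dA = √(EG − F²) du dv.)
√(EG − F²)|_{(-5, 5/2)} = sqrt(51)

E = 50, F = 7, G = 2, so EG − F² = 51. Taking the positive square root: √(EG − F²) = sqrt(51). At (u, v) = (-5, 5/2): sqrt(51).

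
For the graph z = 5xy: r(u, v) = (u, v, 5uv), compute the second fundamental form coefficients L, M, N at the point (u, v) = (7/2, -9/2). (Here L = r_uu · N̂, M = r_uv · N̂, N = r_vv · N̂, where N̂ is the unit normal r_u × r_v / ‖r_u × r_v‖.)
L = 0;  M = 5*sqrt(3254)/1627;  N = 0

Compute the unit normal N̂(u, v) = (-5*v/sqrt(25*u^2 + 25*v^2 + 1), -5*u/sqrt(25*u^2 + 25*v^2 + 1), 1/sqrt(25*u^2 + 25*v^2 + 1)), and the second partials r_uu, r_uv, r_vv. Take dot products:
  L(u, v) = r_uu · N̂ = 0,
  M(u, v) = r_uv · N̂ = 5/sqrt(25*u^2 + 25*v^2 + 1),
  N(u, v) = r_vv · N̂ = 0.
Evaluating at (u, v) = (7/2, -9/2):
  L = 0, M = 5*sqrt(3254)/1627, N = 0.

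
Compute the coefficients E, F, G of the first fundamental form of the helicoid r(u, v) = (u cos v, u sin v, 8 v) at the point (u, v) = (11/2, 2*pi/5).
E = 1;  F = 0;  G = 377/4

Partials: r_u = (cos(v), sin(v), 0), r_v = (-u*sin(v), u*cos(v), 8). As functions of (u, v):
  E = r_u · r_u = 1,
  F = r_u · r_v = 0,
  G = r_v · r_v = u^2 + 64.
Evaluating at (u, v) = (11/2, 2*pi/5): E = 1, F = 0, G = 377/4.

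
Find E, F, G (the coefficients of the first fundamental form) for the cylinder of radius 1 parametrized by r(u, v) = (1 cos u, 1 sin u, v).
E = 1;  F = 0;  G = 1

Compute partials: r_u = (-sin(u), cos(u), 0), r_v = (0, 0, 1). Then
  E = r_u · r_u = 1,
  F = r_u · r_v = 0,
  G = r_v · r_v = 1.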